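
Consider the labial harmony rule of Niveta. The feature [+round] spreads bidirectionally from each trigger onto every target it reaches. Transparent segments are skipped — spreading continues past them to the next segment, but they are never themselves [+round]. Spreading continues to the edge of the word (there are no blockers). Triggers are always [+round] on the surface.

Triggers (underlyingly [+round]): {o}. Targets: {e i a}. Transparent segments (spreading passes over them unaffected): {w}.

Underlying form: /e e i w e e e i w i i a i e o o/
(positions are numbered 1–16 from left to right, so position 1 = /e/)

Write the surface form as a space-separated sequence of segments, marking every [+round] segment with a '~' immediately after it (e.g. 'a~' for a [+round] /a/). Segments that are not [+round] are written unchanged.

From /o/ at 15 rightward: 16 /o/ is itself a trigger — this domain ends here.
From /o/ at 15 leftward: 14 /e/ → [+round]; 13 /i/ → [+round]; 12 /a/ → [+round]; 11 /i/ → [+round]; 10 /i/ → [+round]; 9 /w/ transparent; 8 /i/ → [+round]; 7 /e/ → [+round]; 6 /e/ → [+round]; 5 /e/ → [+round]; 4 /w/ transparent; 3 /i/ → [+round]; 2 /e/ → [+round]; 1 /e/ → [+round]; word edge.
From /o/ at 16 rightward: word edge.
From /o/ at 16 leftward: 15 /o/ is itself a trigger — this domain ends here.
[+round] positions on the surface: 1 2 3 5 6 7 8 10 11 12 13 14 15 16.

e~ e~ i~ w e~ e~ e~ i~ w i~ i~ a~ i~ e~ o~ o~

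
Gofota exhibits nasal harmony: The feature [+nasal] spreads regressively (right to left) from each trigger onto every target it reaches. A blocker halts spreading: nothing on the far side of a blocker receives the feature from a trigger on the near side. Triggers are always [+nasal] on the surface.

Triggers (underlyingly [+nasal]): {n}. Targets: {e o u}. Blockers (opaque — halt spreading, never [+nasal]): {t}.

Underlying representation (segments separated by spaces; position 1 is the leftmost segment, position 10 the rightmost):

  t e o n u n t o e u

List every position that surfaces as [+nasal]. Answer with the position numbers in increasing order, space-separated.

From /n/ at 4 leftward: 3 /o/ → [+nasal]; 2 /e/ → [+nasal]; 1 /t/ blocks.
From /n/ at 6 leftward: 5 /u/ → [+nasal]; 4 /n/ is itself a trigger — this domain ends here.
Targets with no active source: positions 8 9 10 stay [-nasal].

2 3 4 5 6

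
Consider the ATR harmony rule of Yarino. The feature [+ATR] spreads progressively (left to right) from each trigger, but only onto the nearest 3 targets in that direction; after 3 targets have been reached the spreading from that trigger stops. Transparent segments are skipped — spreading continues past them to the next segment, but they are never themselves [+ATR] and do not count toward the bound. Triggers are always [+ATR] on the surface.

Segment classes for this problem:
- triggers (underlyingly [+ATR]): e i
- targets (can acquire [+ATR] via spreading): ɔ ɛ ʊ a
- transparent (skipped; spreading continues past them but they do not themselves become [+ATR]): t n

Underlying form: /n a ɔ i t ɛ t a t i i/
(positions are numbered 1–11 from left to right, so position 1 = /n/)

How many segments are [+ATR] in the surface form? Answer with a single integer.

5

From /i/ at 4 rightward: 5 /t/ transparent; 6 /ɛ/ → [+ATR]; 7 /t/ transparent; 8 /a/ → [+ATR]; 9 /t/ transparent; 10 /i/ is itself a trigger — this domain ends here.
From /i/ at 10 rightward: 11 /i/ is itself a trigger — this domain ends here.
From /i/ at 11 rightward: word edge.
Targets with no active source: positions 2 3 stay [-ATR].
[+ATR] positions on the surface: 4 6 8 10 11.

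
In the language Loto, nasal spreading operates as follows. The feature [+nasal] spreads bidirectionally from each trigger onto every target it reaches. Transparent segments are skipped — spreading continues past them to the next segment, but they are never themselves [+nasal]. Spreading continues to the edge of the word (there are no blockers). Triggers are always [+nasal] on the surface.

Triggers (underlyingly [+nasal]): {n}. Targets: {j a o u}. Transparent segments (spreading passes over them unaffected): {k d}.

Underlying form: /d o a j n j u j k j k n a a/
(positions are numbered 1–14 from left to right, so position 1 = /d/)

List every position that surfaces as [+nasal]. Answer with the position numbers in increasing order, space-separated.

From /n/ at 5 rightward: 6 /j/ → [+nasal]; 7 /u/ → [+nasal]; 8 /j/ → [+nasal]; 9 /k/ transparent; 10 /j/ → [+nasal]; 11 /k/ transparent; 12 /n/ is itself a trigger — this domain ends here.
From /n/ at 5 leftward: 4 /j/ → [+nasal]; 3 /a/ → [+nasal]; 2 /o/ → [+nasal]; 1 /d/ transparent; word edge.
From /n/ at 12 rightward: 13 /a/ → [+nasal]; 14 /a/ → [+nasal]; word edge.
From /n/ at 12 leftward: 11 /k/ transparent; 10 /j/ → [+nasal]; 9 /k/ transparent; 8 /j/ → [+nasal]; 7 /u/ → [+nasal]; 6 /j/ → [+nasal]; 5 /n/ is itself a trigger — this domain ends here.

2 3 4 5 6 7 8 10 12 13 14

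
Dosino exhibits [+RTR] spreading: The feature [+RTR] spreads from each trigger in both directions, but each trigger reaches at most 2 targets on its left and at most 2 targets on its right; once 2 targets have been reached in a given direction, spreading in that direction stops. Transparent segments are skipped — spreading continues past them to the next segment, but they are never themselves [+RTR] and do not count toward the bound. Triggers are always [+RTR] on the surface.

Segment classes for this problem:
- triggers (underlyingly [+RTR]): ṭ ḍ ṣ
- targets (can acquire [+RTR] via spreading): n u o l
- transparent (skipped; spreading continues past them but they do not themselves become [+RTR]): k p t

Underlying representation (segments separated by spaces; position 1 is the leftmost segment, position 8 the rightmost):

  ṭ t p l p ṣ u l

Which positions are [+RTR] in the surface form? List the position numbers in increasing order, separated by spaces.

From /ṭ/ at 1 rightward: 2 /t/ transparent; 3 /p/ transparent; 4 /l/ → [+RTR]; 5 /p/ transparent; 6 /ṣ/ is itself a trigger — this domain ends here.
From /ṭ/ at 1 leftward: word edge.
From /ṣ/ at 6 rightward: 7 /u/ → [+RTR]; 8 /l/ → [+RTR]; bound reached.
From /ṣ/ at 6 leftward: 5 /p/ transparent; 4 /l/ → [+RTR]; 3 /p/ transparent; 2 /t/ transparent; 1 /ṭ/ is itself a trigger — this domain ends here.

1 4 6 7 8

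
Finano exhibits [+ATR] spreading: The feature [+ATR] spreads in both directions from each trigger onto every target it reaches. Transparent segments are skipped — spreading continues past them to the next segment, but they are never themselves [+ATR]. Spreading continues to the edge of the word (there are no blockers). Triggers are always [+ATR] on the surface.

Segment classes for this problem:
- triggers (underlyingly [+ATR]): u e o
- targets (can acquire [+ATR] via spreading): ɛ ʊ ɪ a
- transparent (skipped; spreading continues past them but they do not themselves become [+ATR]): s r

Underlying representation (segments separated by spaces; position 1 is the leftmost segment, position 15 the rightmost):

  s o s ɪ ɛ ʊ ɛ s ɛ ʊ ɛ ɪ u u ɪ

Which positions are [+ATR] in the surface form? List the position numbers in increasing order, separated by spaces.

2 4 5 6 7 9 10 11 12 13 14 15

From /o/ at 2 rightward: 3 /s/ transparent; 4 /ɪ/ → [+ATR]; 5 /ɛ/ → [+ATR]; 6 /ʊ/ → [+ATR]; 7 /ɛ/ → [+ATR]; 8 /s/ transparent; 9 /ɛ/ → [+ATR]; 10 /ʊ/ → [+ATR]; 11 /ɛ/ → [+ATR]; 12 /ɪ/ → [+ATR]; 13 /u/ is itself a trigger — this domain ends here.
From /o/ at 2 leftward: 1 /s/ transparent; word edge.
From /u/ at 13 rightward: 14 /u/ is itself a trigger — this domain ends here.
From /u/ at 13 leftward: 12 /ɪ/ → [+ATR]; 11 /ɛ/ → [+ATR]; 10 /ʊ/ → [+ATR]; 9 /ɛ/ → [+ATR]; 8 /s/ transparent; 7 /ɛ/ → [+ATR]; 6 /ʊ/ → [+ATR]; 5 /ɛ/ → [+ATR]; 4 /ɪ/ → [+ATR]; 3 /s/ transparent; 2 /o/ is itself a trigger — this domain ends here.
From /u/ at 14 rightward: 15 /ɪ/ → [+ATR]; word edge.
From /u/ at 14 leftward: 13 /u/ is itself a trigger — this domain ends here.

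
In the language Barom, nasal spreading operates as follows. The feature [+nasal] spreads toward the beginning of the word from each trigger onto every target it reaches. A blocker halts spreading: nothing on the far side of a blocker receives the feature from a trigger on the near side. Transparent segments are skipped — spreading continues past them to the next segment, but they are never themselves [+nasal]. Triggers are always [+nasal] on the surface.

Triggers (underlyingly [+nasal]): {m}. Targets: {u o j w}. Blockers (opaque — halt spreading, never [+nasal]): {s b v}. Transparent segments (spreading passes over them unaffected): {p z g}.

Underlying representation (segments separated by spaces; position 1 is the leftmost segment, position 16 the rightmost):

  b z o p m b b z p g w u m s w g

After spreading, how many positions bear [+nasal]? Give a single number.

5

From /m/ at 5 leftward: 4 /p/ transparent; 3 /o/ → [+nasal]; 2 /z/ transparent; 1 /b/ blocks.
From /m/ at 13 leftward: 12 /u/ → [+nasal]; 11 /w/ → [+nasal]; 10 /g/ transparent; 9 /p/ transparent; 8 /z/ transparent; 7 /b/ blocks.
Target with no active source: position 15 stays [-nasal].
[+nasal] positions on the surface: 3 5 11 12 13.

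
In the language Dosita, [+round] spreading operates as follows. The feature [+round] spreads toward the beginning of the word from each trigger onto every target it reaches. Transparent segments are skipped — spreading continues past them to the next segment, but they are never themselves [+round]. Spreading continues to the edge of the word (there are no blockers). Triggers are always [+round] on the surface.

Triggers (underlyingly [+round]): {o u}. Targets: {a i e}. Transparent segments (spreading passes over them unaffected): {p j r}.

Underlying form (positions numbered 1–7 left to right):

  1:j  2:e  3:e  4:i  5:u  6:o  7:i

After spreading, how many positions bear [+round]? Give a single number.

From /u/ at 5 leftward: 4 /i/ → [+round]; 3 /e/ → [+round]; 2 /e/ → [+round]; 1 /j/ transparent; word edge.
From /o/ at 6 leftward: 5 /u/ is itself a trigger — this domain ends here.
Target with no active source: position 7 stays [-round].
[+round] positions on the surface: 2 3 4 5 6.

5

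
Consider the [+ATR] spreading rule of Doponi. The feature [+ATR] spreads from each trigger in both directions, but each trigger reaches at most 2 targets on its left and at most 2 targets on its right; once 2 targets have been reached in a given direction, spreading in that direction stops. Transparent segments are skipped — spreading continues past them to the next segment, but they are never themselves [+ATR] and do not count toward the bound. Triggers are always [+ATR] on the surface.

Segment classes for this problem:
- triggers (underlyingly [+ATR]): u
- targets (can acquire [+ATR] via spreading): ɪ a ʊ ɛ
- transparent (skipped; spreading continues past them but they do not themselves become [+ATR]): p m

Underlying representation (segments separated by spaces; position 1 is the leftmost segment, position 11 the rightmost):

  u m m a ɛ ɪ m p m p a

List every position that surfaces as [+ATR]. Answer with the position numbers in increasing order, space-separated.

1 4 5

From /u/ at 1 rightward: 2 /m/ transparent; 3 /m/ transparent; 4 /a/ → [+ATR]; 5 /ɛ/ → [+ATR]; bound reached.
From /u/ at 1 leftward: word edge.
Targets with no active source: positions 6 11 stay [-ATR].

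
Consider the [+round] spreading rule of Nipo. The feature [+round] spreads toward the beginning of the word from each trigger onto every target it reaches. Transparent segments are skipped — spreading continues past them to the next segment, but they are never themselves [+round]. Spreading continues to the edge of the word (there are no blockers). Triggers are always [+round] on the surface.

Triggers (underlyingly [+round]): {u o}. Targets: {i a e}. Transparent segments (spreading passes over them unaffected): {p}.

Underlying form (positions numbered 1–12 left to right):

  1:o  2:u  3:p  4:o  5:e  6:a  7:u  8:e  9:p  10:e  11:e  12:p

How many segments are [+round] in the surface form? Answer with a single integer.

6

From /o/ at 1 leftward: word edge.
From /u/ at 2 leftward: 1 /o/ is itself a trigger — this domain ends here.
From /o/ at 4 leftward: 3 /p/ transparent; 2 /u/ is itself a trigger — this domain ends here.
From /u/ at 7 leftward: 6 /a/ → [+round]; 5 /e/ → [+round]; 4 /o/ is itself a trigger — this domain ends here.
Targets with no active source: positions 8 10 11 stay [-round].
[+round] positions on the surface: 1 2 4 5 6 7.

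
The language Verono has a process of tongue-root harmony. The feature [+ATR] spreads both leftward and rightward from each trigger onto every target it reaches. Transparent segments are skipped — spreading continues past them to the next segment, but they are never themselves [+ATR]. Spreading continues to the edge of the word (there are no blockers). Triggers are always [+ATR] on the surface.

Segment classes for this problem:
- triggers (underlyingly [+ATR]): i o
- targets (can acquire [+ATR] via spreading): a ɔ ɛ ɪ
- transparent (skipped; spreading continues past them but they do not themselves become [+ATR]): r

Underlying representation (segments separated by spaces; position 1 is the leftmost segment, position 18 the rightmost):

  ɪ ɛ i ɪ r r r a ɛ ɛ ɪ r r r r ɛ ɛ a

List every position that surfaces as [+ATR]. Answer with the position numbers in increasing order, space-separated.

1 2 3 4 8 9 10 11 16 17 18

From /i/ at 3 rightward: 4 /ɪ/ → [+ATR]; 5 /r/ transparent; 6 /r/ transparent; 7 /r/ transparent; 8 /a/ → [+ATR]; 9 /ɛ/ → [+ATR]; 10 /ɛ/ → [+ATR]; 11 /ɪ/ → [+ATR]; 12 /r/ transparent; 13 /r/ transparent; 14 /r/ transparent; 15 /r/ transparent; 16 /ɛ/ → [+ATR]; 17 /ɛ/ → [+ATR]; 18 /a/ → [+ATR]; word edge.
From /i/ at 3 leftward: 2 /ɛ/ → [+ATR]; 1 /ɪ/ → [+ATR]; word edge.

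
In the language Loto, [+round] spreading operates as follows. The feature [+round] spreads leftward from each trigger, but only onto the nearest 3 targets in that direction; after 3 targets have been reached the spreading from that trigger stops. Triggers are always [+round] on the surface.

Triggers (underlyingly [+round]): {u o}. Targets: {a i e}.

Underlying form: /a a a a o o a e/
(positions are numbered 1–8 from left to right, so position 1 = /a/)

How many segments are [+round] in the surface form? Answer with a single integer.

5

From /o/ at 5 leftward: 4 /a/ → [+round]; 3 /a/ → [+round]; 2 /a/ → [+round]; bound reached.
From /o/ at 6 leftward: 5 /o/ is itself a trigger — this domain ends here.
Targets with no active source: positions 1 7 8 stay [-round].
[+round] positions on the surface: 2 3 4 5 6.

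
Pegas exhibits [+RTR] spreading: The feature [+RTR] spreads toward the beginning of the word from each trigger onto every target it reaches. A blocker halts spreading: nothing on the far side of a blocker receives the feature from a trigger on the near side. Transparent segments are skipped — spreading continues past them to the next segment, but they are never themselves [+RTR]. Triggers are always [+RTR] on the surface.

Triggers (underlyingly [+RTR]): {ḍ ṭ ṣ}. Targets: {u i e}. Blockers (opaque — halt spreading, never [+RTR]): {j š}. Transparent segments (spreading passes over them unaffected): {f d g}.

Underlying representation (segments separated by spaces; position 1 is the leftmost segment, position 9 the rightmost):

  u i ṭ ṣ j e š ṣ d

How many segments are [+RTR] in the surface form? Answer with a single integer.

From /ṭ/ at 3 leftward: 2 /i/ → [+RTR]; 1 /u/ → [+RTR]; word edge.
From /ṣ/ at 4 leftward: 3 /ṭ/ is itself a trigger — this domain ends here.
From /ṣ/ at 8 leftward: 7 /š/ blocks.
Target with no active source: position 6 stays [-emphatic].
[+RTR] positions on the surface: 1 2 3 4 8.

5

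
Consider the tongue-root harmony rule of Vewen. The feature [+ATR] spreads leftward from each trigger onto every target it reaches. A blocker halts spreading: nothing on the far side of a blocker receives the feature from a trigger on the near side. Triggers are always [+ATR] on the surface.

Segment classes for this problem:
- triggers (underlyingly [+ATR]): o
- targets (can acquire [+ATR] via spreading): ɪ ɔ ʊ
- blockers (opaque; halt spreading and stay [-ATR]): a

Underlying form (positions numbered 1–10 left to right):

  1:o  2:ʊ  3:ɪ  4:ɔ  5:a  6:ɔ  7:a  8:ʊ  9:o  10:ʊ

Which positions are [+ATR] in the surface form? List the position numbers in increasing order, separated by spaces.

From /o/ at 1 leftward: word edge.
From /o/ at 9 leftward: 8 /ʊ/ → [+ATR]; 7 /a/ blocks.
Targets with no active source: positions 2 3 4 6 10 stay [-ATR].

1 8 9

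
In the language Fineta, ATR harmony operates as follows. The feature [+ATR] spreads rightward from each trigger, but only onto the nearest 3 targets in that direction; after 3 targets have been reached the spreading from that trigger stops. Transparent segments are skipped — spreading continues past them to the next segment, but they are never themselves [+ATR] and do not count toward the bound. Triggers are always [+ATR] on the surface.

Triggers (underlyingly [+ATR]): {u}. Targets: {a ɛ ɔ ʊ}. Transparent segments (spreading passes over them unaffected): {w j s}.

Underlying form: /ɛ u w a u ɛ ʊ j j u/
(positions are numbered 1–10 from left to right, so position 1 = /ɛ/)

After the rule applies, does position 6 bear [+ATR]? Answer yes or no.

yes

From /u/ at 2 rightward: 3 /w/ transparent; 4 /a/ → [+ATR]; 5 /u/ is itself a trigger — this domain ends here.
From /u/ at 5 rightward: 6 /ɛ/ → [+ATR]; 7 /ʊ/ → [+ATR]; 8 /j/ transparent; 9 /j/ transparent; 10 /u/ is itself a trigger — this domain ends here.
From /u/ at 10 rightward: word edge.
Target with no active source: position 1 stays [-ATR].
[+ATR] positions on the surface: 2 4 5 6 7 10.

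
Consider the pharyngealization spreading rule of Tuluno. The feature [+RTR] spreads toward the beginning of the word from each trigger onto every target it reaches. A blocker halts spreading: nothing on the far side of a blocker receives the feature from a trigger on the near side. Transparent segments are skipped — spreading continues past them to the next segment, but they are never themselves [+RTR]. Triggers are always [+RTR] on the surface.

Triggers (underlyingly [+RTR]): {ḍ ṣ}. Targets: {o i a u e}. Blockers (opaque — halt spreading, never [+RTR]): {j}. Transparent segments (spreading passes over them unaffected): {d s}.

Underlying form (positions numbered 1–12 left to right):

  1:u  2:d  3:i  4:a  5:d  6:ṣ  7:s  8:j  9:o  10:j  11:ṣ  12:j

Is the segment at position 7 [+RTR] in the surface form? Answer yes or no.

no

From /ṣ/ at 6 leftward: 5 /d/ transparent; 4 /a/ → [+RTR]; 3 /i/ → [+RTR]; 2 /d/ transparent; 1 /u/ → [+RTR]; word edge.
From /ṣ/ at 11 leftward: 10 /j/ blocks.
Target with no active source: position 9 stays [-emphatic].
[+RTR] positions on the surface: 1 3 4 6 11.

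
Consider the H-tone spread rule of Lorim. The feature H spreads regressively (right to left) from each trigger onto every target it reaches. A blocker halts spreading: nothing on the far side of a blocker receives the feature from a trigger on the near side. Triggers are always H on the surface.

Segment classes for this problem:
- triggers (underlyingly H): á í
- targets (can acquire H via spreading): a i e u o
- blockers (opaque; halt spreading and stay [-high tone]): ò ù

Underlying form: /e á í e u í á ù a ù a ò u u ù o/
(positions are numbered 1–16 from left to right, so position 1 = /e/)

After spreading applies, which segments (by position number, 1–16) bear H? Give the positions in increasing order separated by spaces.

1 2 3 4 5 6 7

From /á/ at 2 leftward: 1 /e/ → H; word edge.
From /í/ at 3 leftward: 2 /á/ is itself a trigger — this domain ends here.
From /í/ at 6 leftward: 5 /u/ → H; 4 /e/ → H; 3 /í/ is itself a trigger — this domain ends here.
From /á/ at 7 leftward: 6 /í/ is itself a trigger — this domain ends here.
Targets with no active source: positions 9 11 13 14 16 stay [-high tone].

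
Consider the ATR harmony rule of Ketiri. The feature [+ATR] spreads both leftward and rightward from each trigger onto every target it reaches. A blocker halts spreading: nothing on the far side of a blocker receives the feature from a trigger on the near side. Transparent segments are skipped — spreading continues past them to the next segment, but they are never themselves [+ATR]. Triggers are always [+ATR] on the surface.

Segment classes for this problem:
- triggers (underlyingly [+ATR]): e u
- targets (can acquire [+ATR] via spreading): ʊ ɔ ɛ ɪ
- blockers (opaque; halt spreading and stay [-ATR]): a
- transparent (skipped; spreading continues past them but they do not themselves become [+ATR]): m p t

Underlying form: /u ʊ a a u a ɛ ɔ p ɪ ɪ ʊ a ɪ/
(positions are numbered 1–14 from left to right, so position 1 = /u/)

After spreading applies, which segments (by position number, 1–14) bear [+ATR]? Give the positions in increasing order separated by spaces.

From /u/ at 1 rightward: 2 /ʊ/ → [+ATR]; 3 /a/ blocks.
From /u/ at 1 leftward: word edge.
From /u/ at 5 rightward: 6 /a/ blocks.
From /u/ at 5 leftward: 4 /a/ blocks.
Targets with no active source: positions 7 8 10 11 12 14 stay [-ATR].

1 2 5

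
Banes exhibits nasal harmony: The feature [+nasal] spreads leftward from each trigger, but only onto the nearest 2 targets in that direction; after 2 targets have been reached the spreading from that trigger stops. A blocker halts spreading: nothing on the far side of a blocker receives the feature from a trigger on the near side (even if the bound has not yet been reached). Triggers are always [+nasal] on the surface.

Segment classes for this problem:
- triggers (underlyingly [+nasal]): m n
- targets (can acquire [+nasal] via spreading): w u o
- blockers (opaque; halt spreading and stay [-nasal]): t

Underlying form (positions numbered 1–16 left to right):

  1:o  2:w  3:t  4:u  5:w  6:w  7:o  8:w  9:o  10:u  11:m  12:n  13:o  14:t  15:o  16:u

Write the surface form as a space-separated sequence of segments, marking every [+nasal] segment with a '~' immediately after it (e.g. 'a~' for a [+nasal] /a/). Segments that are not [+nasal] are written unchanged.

From /m/ at 11 leftward: 10 /u/ → [+nasal]; 9 /o/ → [+nasal]; bound reached.
From /n/ at 12 leftward: 11 /m/ is itself a trigger — this domain ends here.
Targets with no active source: positions 1 2 4 5 6 7 8 13 15 16 stay [-nasal].
[+nasal] positions on the surface: 9 10 11 12.

o w t u w w o w o~ u~ m~ n~ o t o u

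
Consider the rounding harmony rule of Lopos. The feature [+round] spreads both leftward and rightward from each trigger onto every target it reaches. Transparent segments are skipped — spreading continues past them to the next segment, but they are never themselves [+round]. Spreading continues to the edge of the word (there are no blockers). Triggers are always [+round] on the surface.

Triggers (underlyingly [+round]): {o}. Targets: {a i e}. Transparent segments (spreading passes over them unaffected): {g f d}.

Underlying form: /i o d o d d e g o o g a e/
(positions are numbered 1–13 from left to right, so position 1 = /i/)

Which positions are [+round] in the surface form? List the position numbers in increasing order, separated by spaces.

1 2 4 7 9 10 12 13

From /o/ at 2 rightward: 3 /d/ transparent; 4 /o/ is itself a trigger — this domain ends here.
From /o/ at 2 leftward: 1 /i/ → [+round]; word edge.
From /o/ at 4 rightward: 5 /d/ transparent; 6 /d/ transparent; 7 /e/ → [+round]; 8 /g/ transparent; 9 /o/ is itself a trigger — this domain ends here.
From /o/ at 4 leftward: 3 /d/ transparent; 2 /o/ is itself a trigger — this domain ends here.
From /o/ at 9 rightward: 10 /o/ is itself a trigger — this domain ends here.
From /o/ at 9 leftward: 8 /g/ transparent; 7 /e/ → [+round]; 6 /d/ transparent; 5 /d/ transparent; 4 /o/ is itself a trigger — this domain ends here.
From /o/ at 10 rightward: 11 /g/ transparent; 12 /a/ → [+round]; 13 /e/ → [+round]; word edge.
From /o/ at 10 leftward: 9 /o/ is itself a trigger — this domain ends here.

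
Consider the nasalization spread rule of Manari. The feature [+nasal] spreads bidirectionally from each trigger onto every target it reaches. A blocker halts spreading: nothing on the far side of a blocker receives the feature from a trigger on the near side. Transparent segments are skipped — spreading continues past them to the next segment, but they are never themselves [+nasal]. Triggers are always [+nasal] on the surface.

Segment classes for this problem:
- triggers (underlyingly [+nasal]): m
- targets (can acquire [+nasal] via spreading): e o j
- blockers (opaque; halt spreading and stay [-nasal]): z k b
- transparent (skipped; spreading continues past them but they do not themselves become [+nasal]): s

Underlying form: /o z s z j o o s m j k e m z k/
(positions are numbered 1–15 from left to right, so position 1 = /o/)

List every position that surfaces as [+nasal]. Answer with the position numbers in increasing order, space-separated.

From /m/ at 9 rightward: 10 /j/ → [+nasal]; 11 /k/ blocks.
From /m/ at 9 leftward: 8 /s/ transparent; 7 /o/ → [+nasal]; 6 /o/ → [+nasal]; 5 /j/ → [+nasal]; 4 /z/ blocks.
From /m/ at 13 rightward: 14 /z/ blocks.
From /m/ at 13 leftward: 12 /e/ → [+nasal]; 11 /k/ blocks.
Target with no active source: position 1 stays [-nasal].

5 6 7 9 10 12 13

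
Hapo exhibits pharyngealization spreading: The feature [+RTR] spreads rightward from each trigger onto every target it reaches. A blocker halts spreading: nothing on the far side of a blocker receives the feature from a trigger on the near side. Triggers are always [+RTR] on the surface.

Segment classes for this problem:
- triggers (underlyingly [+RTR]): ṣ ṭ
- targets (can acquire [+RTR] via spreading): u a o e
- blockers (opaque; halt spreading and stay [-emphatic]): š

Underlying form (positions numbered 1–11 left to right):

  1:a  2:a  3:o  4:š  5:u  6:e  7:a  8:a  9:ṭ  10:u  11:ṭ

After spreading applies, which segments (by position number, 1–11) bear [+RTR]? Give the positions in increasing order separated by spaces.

9 10 11

From /ṭ/ at 9 rightward: 10 /u/ → [+RTR]; 11 /ṭ/ is itself a trigger — this domain ends here.
From /ṭ/ at 11 rightward: word edge.
Targets with no active source: positions 1 2 3 5 6 7 8 stay [-emphatic].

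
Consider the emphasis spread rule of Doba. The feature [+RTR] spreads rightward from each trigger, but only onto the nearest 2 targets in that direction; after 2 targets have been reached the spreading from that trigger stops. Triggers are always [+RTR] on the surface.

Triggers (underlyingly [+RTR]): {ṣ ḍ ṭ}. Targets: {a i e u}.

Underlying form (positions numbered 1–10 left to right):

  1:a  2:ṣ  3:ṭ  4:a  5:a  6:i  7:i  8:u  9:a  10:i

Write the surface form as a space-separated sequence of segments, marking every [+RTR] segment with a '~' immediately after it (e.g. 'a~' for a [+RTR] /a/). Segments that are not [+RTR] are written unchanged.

a ṣ~ ṭ~ a~ a~ i i u a i

From /ṣ/ at 2 rightward: 3 /ṭ/ is itself a trigger — this domain ends here.
From /ṭ/ at 3 rightward: 4 /a/ → [+RTR]; 5 /a/ → [+RTR]; bound reached.
Targets with no active source: positions 1 6 7 8 9 10 stay [-emphatic].
[+RTR] positions on the surface: 2 3 4 5.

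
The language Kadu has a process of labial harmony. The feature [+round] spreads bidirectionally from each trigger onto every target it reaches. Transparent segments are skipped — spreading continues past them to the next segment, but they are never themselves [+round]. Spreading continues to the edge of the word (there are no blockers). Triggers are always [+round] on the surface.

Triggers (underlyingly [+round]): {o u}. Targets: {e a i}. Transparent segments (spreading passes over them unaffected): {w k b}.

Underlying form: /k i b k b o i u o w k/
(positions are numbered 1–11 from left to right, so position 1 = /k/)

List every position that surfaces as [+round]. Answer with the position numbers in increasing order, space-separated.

From /o/ at 6 rightward: 7 /i/ → [+round]; 8 /u/ is itself a trigger — this domain ends here.
From /o/ at 6 leftward: 5 /b/ transparent; 4 /k/ transparent; 3 /b/ transparent; 2 /i/ → [+round]; 1 /k/ transparent; word edge.
From /u/ at 8 rightward: 9 /o/ is itself a trigger — this domain ends here.
From /u/ at 8 leftward: 7 /i/ → [+round]; 6 /o/ is itself a trigger — this domain ends here.
From /o/ at 9 rightward: 10 /w/ transparent; 11 /k/ transparent; word edge.
From /o/ at 9 leftward: 8 /u/ is itself a trigger — this domain ends here.

2 6 7 8 9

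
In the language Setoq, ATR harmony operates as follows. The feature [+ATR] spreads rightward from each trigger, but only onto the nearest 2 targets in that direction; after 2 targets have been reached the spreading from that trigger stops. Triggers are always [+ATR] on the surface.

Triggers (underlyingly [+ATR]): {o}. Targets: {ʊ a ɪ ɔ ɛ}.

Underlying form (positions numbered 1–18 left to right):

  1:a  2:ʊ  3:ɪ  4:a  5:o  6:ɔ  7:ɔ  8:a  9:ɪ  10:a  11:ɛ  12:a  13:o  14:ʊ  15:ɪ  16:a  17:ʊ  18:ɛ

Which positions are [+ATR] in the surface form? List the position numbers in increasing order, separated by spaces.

From /o/ at 5 rightward: 6 /ɔ/ → [+ATR]; 7 /ɔ/ → [+ATR]; bound reached.
From /o/ at 13 rightward: 14 /ʊ/ → [+ATR]; 15 /ɪ/ → [+ATR]; bound reached.
Targets with no active source: positions 1 2 3 4 8 9 10 11 12 16 17 18 stay [-ATR].

5 6 7 13 14 15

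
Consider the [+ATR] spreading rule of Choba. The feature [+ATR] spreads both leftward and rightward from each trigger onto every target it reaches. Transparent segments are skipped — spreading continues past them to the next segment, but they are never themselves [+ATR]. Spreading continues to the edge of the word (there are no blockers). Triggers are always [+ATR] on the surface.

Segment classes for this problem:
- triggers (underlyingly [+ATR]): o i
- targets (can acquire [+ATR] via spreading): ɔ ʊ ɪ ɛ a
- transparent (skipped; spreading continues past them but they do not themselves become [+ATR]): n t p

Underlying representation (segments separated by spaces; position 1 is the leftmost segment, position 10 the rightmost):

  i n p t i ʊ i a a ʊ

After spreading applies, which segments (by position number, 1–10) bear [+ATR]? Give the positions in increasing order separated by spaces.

1 5 6 7 8 9 10

From /i/ at 1 rightward: 2 /n/ transparent; 3 /p/ transparent; 4 /t/ transparent; 5 /i/ is itself a trigger — this domain ends here.
From /i/ at 1 leftward: word edge.
From /i/ at 5 rightward: 6 /ʊ/ → [+ATR]; 7 /i/ is itself a trigger — this domain ends here.
From /i/ at 5 leftward: 4 /t/ transparent; 3 /p/ transparent; 2 /n/ transparent; 1 /i/ is itself a trigger — this domain ends here.
From /i/ at 7 rightward: 8 /a/ → [+ATR]; 9 /a/ → [+ATR]; 10 /ʊ/ → [+ATR]; word edge.
From /i/ at 7 leftward: 6 /ʊ/ → [+ATR]; 5 /i/ is itself a trigger — this domain ends here.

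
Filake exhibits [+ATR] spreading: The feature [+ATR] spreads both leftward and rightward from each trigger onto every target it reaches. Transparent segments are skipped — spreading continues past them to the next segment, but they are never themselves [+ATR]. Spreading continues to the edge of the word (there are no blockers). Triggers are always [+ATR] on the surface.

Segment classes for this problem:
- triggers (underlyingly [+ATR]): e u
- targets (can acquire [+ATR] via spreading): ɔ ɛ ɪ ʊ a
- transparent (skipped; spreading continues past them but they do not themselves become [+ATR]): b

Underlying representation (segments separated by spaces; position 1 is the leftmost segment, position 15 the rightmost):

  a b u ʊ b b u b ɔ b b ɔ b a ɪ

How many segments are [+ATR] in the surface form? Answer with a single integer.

From /u/ at 3 rightward: 4 /ʊ/ → [+ATR]; 5 /b/ transparent; 6 /b/ transparent; 7 /u/ is itself a trigger — this domain ends here.
From /u/ at 3 leftward: 2 /b/ transparent; 1 /a/ → [+ATR]; word edge.
From /u/ at 7 rightward: 8 /b/ transparent; 9 /ɔ/ → [+ATR]; 10 /b/ transparent; 11 /b/ transparent; 12 /ɔ/ → [+ATR]; 13 /b/ transparent; 14 /a/ → [+ATR]; 15 /ɪ/ → [+ATR]; word edge.
From /u/ at 7 leftward: 6 /b/ transparent; 5 /b/ transparent; 4 /ʊ/ → [+ATR]; 3 /u/ is itself a trigger — this domain ends here.
[+ATR] positions on the surface: 1 3 4 7 9 12 14 15.

8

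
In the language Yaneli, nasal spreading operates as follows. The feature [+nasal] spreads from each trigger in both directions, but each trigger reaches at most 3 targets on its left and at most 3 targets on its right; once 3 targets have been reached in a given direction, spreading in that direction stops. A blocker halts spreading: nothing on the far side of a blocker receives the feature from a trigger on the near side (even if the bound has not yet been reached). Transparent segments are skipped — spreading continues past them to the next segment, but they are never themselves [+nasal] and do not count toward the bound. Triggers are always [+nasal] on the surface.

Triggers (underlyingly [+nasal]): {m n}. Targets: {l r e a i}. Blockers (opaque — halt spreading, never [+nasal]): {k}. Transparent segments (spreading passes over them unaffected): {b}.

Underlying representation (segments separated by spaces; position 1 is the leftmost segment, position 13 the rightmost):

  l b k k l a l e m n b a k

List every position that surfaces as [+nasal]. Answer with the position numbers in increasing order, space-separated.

6 7 8 9 10 12

From /m/ at 9 rightward: 10 /n/ is itself a trigger — this domain ends here.
From /m/ at 9 leftward: 8 /e/ → [+nasal]; 7 /l/ → [+nasal]; 6 /a/ → [+nasal]; bound reached.
From /n/ at 10 rightward: 11 /b/ transparent; 12 /a/ → [+nasal]; 13 /k/ blocks.
From /n/ at 10 leftward: 9 /m/ is itself a trigger — this domain ends here.
Targets with no active source: positions 1 5 stay [-nasal].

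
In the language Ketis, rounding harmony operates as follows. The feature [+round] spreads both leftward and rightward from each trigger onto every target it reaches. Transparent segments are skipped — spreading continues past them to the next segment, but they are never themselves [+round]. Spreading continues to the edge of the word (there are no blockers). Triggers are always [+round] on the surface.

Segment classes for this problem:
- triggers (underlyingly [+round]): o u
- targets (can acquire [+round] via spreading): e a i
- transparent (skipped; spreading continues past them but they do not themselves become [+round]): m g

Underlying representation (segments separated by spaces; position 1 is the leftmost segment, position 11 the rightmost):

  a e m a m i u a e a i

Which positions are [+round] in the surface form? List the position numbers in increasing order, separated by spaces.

1 2 4 6 7 8 9 10 11

From /u/ at 7 rightward: 8 /a/ → [+round]; 9 /e/ → [+round]; 10 /a/ → [+round]; 11 /i/ → [+round]; word edge.
From /u/ at 7 leftward: 6 /i/ → [+round]; 5 /m/ transparent; 4 /a/ → [+round]; 3 /m/ transparent; 2 /e/ → [+round]; 1 /a/ → [+round]; word edge.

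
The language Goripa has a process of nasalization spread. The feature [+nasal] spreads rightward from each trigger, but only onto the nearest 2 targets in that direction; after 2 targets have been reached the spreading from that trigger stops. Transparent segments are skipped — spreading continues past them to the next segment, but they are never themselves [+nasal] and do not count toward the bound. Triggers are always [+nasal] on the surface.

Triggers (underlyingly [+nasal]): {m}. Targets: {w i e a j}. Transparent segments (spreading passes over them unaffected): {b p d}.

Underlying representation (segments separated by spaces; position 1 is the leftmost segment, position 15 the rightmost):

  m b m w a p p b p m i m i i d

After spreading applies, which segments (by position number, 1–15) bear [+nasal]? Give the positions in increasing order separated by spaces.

From /m/ at 1 rightward: 2 /b/ transparent; 3 /m/ is itself a trigger — this domain ends here.
From /m/ at 3 rightward: 4 /w/ → [+nasal]; 5 /a/ → [+nasal]; bound reached.
From /m/ at 10 rightward: 11 /i/ → [+nasal]; 12 /m/ is itself a trigger — this domain ends here.
From /m/ at 12 rightward: 13 /i/ → [+nasal]; 14 /i/ → [+nasal]; bound reached.

1 3 4 5 10 11 12 13 14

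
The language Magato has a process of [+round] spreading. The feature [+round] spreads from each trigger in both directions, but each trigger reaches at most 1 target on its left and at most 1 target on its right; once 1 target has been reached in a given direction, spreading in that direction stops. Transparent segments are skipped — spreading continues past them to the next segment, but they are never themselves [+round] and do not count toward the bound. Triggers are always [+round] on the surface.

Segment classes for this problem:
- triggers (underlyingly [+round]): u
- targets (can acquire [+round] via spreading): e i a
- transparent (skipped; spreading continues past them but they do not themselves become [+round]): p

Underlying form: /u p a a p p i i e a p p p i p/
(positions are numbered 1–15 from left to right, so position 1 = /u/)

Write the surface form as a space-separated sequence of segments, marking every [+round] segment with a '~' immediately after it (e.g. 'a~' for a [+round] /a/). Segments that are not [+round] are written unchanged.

u~ p a~ a p p i i e a p p p i p

From /u/ at 1 rightward: 2 /p/ transparent; 3 /a/ → [+round]; bound reached.
From /u/ at 1 leftward: word edge.
Targets with no active source: positions 4 7 8 9 10 14 stay [-round].
[+round] positions on the surface: 1 3.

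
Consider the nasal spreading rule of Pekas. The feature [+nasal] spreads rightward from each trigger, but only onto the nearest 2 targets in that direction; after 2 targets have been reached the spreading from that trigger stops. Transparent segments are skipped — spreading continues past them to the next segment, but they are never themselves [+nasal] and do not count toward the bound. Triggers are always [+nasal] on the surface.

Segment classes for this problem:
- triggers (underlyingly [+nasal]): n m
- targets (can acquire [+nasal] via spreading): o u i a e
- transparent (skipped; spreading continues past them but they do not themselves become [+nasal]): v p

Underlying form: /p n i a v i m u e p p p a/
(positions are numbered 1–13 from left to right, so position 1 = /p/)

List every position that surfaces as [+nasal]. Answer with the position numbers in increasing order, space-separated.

2 3 4 7 8 9

From /n/ at 2 rightward: 3 /i/ → [+nasal]; 4 /a/ → [+nasal]; bound reached.
From /m/ at 7 rightward: 8 /u/ → [+nasal]; 9 /e/ → [+nasal]; bound reached.
Targets with no active source: positions 6 13 stay [-nasal].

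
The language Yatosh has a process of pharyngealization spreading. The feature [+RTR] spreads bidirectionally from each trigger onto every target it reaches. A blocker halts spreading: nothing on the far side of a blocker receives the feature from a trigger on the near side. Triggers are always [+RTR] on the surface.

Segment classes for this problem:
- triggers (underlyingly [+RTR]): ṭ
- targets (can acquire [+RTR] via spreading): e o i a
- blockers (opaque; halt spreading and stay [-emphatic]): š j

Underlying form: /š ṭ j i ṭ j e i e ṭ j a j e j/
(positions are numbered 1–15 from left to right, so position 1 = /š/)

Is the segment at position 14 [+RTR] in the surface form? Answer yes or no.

From /ṭ/ at 2 rightward: 3 /j/ blocks.
From /ṭ/ at 2 leftward: 1 /š/ blocks.
From /ṭ/ at 5 rightward: 6 /j/ blocks.
From /ṭ/ at 5 leftward: 4 /i/ → [+RTR]; 3 /j/ blocks.
From /ṭ/ at 10 rightward: 11 /j/ blocks.
From /ṭ/ at 10 leftward: 9 /e/ → [+RTR]; 8 /i/ → [+RTR]; 7 /e/ → [+RTR]; 6 /j/ blocks.
Targets with no active source: positions 12 14 stay [-emphatic].
[+RTR] positions on the surface: 2 4 5 7 8 9 10.

no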